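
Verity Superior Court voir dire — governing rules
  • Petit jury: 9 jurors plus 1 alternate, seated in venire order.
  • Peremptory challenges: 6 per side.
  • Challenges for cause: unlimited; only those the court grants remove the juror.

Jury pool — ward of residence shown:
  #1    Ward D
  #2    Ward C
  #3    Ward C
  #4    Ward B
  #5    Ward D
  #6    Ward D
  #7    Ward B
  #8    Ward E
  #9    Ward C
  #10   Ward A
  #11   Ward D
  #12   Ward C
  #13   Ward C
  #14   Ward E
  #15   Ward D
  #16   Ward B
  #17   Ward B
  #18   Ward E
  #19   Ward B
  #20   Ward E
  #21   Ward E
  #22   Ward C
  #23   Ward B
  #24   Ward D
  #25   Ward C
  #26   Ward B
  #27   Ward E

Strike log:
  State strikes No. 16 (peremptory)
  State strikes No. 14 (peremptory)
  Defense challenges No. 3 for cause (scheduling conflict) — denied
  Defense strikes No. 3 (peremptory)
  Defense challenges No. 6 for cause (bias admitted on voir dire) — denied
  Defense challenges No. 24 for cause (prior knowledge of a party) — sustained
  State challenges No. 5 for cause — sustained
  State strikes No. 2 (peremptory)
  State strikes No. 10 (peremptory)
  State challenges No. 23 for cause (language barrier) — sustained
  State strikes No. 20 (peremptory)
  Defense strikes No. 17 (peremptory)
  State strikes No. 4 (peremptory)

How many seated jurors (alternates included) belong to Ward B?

1

Removed: #2, #3, #4, #5, #10, #14, #16, #17, #20, #23, #24.
Seated (10 incl. alternates): #1, #6, #7, #8, #9, #11, #12, #13, #15, #18.
Of those, in Ward B: #7 → 1.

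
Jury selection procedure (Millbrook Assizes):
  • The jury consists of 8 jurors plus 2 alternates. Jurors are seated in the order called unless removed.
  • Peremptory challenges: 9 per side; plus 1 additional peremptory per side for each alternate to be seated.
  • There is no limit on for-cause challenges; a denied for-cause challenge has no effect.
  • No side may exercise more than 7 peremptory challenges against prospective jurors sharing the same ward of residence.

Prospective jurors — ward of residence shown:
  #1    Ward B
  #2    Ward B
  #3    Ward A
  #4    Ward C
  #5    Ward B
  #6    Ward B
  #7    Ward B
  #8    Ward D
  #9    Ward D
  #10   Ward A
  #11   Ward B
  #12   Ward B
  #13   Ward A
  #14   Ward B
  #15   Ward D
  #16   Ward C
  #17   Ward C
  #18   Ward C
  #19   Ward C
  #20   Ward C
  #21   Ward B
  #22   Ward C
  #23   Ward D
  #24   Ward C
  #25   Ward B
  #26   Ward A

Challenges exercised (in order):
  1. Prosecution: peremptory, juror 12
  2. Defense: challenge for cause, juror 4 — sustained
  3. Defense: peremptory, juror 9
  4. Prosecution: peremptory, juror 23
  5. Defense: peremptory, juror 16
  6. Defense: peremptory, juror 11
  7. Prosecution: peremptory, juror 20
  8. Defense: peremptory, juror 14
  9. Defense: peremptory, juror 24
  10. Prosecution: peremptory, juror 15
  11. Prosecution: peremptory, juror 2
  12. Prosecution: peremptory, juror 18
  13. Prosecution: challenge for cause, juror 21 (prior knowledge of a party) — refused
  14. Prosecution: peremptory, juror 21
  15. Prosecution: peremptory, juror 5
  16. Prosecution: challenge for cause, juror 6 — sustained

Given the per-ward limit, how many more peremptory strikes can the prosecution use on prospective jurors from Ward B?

3

Prosecution peremptories so far: #12, #23, #20, #15, #2, #18, #21, #5 — 8 of 11 used, 3 left overall.
Against Ward B: #12, #2, #21, #5 — 4 used; per-ward cap 7 leaves 3.
Binding limit: min(3, 3) = 3.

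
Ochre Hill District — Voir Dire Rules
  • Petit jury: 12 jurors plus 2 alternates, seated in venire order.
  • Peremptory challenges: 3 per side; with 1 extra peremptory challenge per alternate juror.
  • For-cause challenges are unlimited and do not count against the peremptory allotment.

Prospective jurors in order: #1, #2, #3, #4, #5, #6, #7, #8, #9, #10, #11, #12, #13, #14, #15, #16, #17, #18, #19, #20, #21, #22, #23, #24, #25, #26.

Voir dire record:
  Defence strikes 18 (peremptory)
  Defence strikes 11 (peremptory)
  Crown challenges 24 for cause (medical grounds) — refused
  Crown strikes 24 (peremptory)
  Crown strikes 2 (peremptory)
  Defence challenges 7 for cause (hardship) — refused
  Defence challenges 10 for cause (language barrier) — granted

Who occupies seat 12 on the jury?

Removed: #2, #10, #11, #18, #24. (#7 stays — for-cause denied.)
Filling seats in venire order through position 12: #1, #3, #4, #5, #6, #7, #8, #9, #12, #13, #14, #15.
So seat 12 is #15.

15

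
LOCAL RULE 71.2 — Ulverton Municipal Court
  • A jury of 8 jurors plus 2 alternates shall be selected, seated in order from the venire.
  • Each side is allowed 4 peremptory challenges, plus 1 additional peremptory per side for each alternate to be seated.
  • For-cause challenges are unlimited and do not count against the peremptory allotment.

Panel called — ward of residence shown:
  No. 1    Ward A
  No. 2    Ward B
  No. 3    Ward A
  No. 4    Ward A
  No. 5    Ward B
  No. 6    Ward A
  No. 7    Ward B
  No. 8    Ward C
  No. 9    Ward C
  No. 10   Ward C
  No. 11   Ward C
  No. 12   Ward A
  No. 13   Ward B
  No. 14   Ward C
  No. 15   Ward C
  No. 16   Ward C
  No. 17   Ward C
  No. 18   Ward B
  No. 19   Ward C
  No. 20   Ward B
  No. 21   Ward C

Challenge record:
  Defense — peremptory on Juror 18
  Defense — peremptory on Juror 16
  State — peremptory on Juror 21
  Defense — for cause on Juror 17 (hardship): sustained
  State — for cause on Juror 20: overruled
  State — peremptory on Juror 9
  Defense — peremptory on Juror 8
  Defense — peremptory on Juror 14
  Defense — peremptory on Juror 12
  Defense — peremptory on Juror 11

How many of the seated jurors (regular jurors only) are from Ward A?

4

Removed: #8, #9, #11, #12, #14, #16, #17, #18, #21.
Seated jurors 1–8: #1, #2, #3, #4, #5, #6, #7, #10 (alternates #13, #15 not counted).
Of those, in Ward A: #1, #3, #4, #6 → 4.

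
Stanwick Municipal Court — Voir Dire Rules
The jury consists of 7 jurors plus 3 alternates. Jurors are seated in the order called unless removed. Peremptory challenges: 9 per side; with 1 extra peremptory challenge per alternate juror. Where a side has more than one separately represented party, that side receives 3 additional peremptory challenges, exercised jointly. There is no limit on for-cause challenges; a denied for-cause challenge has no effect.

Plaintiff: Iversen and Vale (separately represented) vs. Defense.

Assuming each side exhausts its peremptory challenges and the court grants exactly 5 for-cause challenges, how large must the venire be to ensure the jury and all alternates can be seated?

Seats to fill: 7 + 3 alternates = 10.
Peremptories — Plaintiff: 9 + 1×3 + 3 = 15; Defense: 9 + 1×3 = 12; total 27.
For-cause removals: 5.
Minimum venire: 10 + 27 + 5 = 42.

42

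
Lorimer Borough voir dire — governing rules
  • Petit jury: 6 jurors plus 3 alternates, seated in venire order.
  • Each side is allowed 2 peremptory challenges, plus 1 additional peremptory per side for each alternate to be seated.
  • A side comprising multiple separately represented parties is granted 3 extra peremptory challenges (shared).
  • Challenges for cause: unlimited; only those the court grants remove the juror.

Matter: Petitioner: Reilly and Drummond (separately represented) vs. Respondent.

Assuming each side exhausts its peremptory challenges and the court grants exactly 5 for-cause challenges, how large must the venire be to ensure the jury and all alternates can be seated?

27

Seats to fill: 6 + 3 alternates = 9.
Peremptories — Petitioner: 2 + 1×3 + 3 = 8; Respondent: 2 + 1×3 = 5; total 13.
For-cause removals: 5.
Minimum venire: 9 + 13 + 5 = 27.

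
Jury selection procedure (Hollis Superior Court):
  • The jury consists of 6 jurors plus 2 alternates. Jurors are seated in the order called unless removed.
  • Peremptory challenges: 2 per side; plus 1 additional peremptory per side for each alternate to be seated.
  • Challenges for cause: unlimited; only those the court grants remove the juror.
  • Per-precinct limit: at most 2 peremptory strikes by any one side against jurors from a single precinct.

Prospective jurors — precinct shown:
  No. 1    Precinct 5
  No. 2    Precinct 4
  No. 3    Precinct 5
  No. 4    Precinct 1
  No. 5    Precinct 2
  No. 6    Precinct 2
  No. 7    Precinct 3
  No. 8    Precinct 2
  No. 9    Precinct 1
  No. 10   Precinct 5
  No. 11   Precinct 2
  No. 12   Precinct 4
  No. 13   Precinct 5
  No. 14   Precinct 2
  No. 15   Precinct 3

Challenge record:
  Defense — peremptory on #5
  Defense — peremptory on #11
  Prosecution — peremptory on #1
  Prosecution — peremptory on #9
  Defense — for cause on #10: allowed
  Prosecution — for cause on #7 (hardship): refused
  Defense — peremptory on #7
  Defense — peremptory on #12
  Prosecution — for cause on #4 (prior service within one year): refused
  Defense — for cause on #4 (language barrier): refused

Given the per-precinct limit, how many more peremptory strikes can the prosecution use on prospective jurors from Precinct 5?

Prosecution peremptories so far: #1, #9 — 2 of 4 used, 2 left overall.
Against Precinct 5: #1 — 1 used; per-precinct cap 2 leaves 1.
Binding limit: min(2, 1) = 1.

1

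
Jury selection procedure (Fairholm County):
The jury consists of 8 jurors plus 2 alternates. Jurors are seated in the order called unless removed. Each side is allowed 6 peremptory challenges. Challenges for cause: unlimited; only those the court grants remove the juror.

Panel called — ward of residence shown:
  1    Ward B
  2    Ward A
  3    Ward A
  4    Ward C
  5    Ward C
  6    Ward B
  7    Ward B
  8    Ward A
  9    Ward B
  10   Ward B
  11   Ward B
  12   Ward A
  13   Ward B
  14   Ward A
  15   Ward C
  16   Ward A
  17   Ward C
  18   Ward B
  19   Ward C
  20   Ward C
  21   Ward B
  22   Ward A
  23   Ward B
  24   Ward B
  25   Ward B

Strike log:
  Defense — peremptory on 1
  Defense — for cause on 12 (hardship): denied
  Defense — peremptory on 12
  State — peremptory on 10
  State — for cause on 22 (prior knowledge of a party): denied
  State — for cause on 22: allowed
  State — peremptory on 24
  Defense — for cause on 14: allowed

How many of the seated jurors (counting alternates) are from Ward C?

2

Removed: #1, #10, #12, #14, #22, #24.
Seated (10 incl. alternates): #2, #3, #4, #5, #6, #7, #8, #9, #11, #13.
Of those, in Ward C: #4, #5 → 2.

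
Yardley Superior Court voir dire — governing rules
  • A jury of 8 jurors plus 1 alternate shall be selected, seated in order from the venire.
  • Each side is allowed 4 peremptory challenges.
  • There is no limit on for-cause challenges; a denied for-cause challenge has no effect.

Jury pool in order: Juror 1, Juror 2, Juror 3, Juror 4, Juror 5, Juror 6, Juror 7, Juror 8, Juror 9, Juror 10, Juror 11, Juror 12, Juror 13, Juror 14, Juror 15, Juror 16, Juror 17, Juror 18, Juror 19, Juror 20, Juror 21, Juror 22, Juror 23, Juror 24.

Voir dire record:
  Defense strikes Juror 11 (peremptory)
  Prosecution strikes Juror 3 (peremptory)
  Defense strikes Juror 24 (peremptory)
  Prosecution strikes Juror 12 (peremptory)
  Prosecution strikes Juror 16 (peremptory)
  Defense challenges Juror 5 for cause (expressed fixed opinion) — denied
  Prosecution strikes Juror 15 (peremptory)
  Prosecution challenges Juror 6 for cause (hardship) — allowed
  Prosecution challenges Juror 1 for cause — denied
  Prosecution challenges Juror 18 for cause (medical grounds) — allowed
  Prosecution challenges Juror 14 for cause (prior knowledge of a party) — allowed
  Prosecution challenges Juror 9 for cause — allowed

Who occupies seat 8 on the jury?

13

Removed: #3, #6, #9, #11, #12, #14, #15, #16, #18, #24. (#1, #5 stay — for-cause denied.)
Seating in order: seats 1–8 → #1, #2, #4, #5, #7, #8, #10, #13; alternates → #17.
So seat 8 is #13.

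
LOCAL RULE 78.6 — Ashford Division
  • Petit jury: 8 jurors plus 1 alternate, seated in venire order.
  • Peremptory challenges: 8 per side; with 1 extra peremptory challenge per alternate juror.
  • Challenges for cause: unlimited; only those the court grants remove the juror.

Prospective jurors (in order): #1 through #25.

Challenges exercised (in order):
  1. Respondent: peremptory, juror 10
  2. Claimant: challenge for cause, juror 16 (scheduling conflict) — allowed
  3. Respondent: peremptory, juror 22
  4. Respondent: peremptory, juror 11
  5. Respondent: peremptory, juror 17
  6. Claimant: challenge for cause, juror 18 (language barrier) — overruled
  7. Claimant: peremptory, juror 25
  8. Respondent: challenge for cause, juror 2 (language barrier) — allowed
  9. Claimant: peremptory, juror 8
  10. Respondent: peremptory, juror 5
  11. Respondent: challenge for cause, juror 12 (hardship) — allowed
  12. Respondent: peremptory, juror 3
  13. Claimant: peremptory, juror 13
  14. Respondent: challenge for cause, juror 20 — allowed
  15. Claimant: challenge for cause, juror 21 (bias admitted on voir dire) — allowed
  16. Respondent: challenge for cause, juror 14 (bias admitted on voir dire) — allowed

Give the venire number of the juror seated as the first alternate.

23

Removed: #2, #3, #5, #8, #10, #11, #12, #13, #14, #16, #17, #20, #21, #22, #25. (#18 stays — for-cause denied.)
Filling seats in venire order through position 9: #1, #4, #6, #7, #9, #15, #18, #19, #23.
So alternate 1 is #23.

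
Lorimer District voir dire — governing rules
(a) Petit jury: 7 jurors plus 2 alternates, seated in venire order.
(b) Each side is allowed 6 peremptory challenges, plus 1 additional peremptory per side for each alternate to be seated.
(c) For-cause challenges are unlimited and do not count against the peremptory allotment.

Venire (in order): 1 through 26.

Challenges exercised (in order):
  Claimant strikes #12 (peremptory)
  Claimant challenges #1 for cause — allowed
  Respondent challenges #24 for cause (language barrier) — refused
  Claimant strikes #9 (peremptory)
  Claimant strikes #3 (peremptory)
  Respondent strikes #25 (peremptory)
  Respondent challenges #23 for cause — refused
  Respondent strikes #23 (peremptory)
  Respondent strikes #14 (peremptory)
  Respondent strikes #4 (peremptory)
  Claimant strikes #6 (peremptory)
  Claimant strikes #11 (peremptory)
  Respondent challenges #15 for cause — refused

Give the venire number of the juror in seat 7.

Removed: #1, #3, #4, #6, #9, #11, #12, #14, #23, #25. (#15, #24 stay — for-cause denied.)
Seating in order: seats 1–7 → #2, #5, #7, #8, #10, #13, #15; alternates → #16, #17.
So seat 7 is #15.

15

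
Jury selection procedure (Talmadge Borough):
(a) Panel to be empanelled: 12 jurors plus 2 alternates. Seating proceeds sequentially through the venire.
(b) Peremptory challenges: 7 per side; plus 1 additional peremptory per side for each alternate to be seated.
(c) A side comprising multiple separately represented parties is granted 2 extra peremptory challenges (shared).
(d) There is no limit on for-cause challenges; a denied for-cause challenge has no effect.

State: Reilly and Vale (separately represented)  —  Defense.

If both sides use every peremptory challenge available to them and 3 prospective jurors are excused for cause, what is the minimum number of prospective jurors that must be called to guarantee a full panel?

Seats to fill: 12 + 2 alternates = 14.
Peremptories — State: 7 + 1×2 + 2 = 11; Defense: 7 + 1×2 = 9; total 20.
For-cause removals: 3.
Minimum venire: 14 + 20 + 3 = 37.

37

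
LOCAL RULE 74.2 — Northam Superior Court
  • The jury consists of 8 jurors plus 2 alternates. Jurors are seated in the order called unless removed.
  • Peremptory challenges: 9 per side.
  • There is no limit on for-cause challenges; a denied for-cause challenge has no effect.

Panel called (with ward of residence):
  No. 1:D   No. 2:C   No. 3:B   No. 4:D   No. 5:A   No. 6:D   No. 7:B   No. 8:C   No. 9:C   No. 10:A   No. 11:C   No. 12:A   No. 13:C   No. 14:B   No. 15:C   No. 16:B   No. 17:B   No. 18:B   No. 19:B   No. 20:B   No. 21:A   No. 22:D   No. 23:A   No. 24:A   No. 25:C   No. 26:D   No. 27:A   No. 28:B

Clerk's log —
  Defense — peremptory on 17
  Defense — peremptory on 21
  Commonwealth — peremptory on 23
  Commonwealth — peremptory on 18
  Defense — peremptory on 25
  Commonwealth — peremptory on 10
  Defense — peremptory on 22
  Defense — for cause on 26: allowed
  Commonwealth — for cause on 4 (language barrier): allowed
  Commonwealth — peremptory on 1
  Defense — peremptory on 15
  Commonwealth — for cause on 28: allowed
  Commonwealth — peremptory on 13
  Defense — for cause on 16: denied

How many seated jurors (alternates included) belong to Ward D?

Removed: #1, #4, #10, #13, #15, #17, #18, #21, #22, #23, #25, #26, #28.
Seated (10 incl. alternates): #2, #3, #5, #6, #7, #8, #9, #11, #12, #14.
Of those, in Ward D: #6 → 1.

1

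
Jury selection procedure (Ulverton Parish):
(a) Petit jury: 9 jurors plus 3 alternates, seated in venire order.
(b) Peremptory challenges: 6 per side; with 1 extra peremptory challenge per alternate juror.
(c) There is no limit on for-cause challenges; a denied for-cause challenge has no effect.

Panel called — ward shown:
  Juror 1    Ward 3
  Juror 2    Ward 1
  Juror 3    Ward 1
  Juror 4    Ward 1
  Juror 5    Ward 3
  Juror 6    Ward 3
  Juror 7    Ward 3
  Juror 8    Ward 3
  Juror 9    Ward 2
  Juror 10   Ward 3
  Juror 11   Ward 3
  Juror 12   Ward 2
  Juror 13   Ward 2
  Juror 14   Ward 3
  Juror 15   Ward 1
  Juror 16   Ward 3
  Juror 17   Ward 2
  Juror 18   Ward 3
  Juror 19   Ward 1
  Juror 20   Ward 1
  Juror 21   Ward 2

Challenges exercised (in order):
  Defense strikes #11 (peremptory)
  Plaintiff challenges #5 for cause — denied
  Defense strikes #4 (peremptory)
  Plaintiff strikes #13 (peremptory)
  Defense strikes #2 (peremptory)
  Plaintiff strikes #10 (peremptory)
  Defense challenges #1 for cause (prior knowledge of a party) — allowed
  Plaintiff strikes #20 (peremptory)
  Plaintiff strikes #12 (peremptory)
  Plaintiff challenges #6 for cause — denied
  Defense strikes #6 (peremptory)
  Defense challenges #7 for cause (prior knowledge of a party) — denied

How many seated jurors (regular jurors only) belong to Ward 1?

2

Removed: #1, #2, #4, #6, #10, #11, #12, #13, #20.
Seated jurors 1–9: #3, #5, #7, #8, #9, #14, #15, #16, #17 (alternates #18, #19, #21 not counted).
Of those, in Ward 1: #3, #15 → 2.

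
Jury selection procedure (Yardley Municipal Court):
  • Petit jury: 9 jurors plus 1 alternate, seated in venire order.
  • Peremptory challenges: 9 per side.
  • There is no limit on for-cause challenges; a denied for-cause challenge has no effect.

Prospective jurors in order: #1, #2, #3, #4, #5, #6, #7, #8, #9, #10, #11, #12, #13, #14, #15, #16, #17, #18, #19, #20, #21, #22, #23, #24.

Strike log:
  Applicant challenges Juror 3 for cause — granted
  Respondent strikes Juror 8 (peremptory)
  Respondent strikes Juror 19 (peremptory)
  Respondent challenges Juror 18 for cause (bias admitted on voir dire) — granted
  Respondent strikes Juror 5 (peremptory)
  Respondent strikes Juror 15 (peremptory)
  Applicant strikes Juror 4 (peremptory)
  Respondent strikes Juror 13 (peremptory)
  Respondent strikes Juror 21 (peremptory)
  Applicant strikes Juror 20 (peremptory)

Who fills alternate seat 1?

Removed: #3, #4, #5, #8, #13, #15, #18, #19, #20, #21.
Filling seats in venire order through position 10: #1, #2, #6, #7, #9, #10, #11, #12, #14, #16.
So alternate 1 is #16.

16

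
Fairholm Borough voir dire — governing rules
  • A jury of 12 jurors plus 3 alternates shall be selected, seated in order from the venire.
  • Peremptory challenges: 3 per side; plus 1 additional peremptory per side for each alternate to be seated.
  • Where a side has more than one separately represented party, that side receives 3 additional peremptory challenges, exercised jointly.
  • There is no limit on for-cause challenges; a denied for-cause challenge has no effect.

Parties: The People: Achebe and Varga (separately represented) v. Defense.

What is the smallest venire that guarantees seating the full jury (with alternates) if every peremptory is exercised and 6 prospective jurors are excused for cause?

Seats to fill: 12 + 3 alternates = 15.
Peremptories — The People: 3 + 1×3 + 3 = 9; Defense: 3 + 1×3 = 6; total 15.
For-cause removals: 6.
Minimum venire: 15 + 15 + 6 = 36.

36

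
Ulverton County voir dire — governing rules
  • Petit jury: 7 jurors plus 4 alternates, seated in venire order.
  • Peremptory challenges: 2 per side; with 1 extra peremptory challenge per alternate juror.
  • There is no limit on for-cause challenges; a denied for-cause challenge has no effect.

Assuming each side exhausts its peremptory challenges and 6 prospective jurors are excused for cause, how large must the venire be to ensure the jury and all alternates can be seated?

29

Seats to fill: 7 + 4 alternates = 11.
Peremptories: 2 + 1×4 = 6 per side × 2 sides = 12.
For-cause removals: 6.
Minimum venire: 11 + 12 + 6 = 29.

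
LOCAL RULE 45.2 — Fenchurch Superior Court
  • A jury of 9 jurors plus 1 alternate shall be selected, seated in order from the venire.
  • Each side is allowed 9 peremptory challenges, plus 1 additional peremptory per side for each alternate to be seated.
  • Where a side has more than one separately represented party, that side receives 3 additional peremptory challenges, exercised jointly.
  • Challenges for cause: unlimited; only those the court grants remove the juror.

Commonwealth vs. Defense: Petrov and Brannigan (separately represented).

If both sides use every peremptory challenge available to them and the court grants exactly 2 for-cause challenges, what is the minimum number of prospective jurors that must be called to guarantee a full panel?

35

Seats to fill: 9 + 1 alternates = 10.
Peremptories — Commonwealth: 9 + 1×1 = 10; Defense: 9 + 1×1 + 3 = 13; total 23.
For-cause removals: 2.
Minimum venire: 10 + 23 + 2 = 35.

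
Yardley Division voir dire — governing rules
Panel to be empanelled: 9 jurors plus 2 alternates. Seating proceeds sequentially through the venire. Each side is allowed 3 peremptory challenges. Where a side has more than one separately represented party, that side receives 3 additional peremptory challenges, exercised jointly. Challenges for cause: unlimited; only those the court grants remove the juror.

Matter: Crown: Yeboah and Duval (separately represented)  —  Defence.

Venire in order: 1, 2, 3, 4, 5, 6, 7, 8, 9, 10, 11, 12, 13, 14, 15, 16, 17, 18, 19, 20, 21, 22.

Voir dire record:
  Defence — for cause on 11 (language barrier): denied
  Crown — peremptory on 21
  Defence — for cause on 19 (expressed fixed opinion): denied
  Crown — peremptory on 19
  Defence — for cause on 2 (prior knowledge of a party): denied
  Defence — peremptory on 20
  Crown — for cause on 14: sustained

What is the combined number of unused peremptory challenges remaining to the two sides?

Crown allotment: 3 base + 3 multi-party = 6. Defence allotment: 3.
Crown peremptories used: #21, #19 — 2 (the for-cause on #14 doesn't count).
Defence peremptories used: #20 — 1 (for-cause on #11, #19, #2 don't count).
Remaining: (6 − 2) + (3 − 1) = 6.

6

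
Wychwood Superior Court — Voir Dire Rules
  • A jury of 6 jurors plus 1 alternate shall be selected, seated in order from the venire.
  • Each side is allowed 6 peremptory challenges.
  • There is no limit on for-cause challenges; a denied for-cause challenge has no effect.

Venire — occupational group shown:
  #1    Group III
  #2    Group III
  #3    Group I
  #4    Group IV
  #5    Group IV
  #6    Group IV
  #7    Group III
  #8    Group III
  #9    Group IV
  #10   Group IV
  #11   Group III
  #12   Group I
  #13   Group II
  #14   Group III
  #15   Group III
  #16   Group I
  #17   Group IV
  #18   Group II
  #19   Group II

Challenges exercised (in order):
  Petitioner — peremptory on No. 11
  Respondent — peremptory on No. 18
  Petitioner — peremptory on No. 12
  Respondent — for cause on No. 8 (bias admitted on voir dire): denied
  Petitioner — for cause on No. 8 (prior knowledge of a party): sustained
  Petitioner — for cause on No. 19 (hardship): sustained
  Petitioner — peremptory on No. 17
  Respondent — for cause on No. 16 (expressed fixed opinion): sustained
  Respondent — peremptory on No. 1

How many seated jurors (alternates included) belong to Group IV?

4

Removed: #1, #8, #11, #12, #16, #17, #18, #19.
Seated (7 incl. alternates): #2, #3, #4, #5, #6, #7, #9.
Of those, in Group IV: #4, #5, #6, #9 → 4.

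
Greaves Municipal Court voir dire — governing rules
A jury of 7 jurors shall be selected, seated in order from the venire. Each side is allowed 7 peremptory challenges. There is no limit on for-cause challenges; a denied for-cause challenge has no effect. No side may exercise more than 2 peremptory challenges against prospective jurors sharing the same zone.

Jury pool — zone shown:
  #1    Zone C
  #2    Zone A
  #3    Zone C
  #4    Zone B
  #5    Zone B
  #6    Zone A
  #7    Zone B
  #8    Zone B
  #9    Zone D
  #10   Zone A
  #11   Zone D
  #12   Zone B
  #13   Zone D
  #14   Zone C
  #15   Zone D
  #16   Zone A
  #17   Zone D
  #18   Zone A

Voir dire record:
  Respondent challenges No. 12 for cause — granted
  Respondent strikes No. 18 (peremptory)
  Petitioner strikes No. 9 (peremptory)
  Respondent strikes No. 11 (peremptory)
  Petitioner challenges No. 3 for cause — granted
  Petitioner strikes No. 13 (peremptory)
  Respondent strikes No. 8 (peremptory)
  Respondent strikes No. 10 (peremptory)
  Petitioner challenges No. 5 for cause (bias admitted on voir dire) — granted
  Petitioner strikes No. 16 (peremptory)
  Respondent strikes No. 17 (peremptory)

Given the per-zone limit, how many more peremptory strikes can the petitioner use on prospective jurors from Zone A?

Petitioner peremptories so far: #9, #13, #16 — 3 of 7 used, 4 left overall.
Against Zone A: #16 — 1 used; per-zone cap 2 leaves 1.
Binding limit: min(4, 1) = 1.

1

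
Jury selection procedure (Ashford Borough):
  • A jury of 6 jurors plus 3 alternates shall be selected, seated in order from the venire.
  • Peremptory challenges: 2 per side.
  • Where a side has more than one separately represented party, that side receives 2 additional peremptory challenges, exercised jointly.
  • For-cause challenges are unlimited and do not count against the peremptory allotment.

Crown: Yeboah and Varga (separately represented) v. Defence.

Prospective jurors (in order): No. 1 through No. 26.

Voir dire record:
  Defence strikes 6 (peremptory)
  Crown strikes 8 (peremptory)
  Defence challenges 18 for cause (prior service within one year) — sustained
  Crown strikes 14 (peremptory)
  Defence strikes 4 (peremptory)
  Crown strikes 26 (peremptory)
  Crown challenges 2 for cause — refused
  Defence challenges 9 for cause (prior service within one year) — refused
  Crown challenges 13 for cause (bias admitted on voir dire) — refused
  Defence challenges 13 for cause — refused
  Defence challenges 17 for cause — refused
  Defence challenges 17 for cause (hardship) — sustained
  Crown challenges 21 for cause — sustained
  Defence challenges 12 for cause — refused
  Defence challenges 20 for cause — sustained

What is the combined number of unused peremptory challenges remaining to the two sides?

1

Crown allotment: 2 base + 2 multi-party = 4. Defence allotment: 2.
Crown peremptories used: #8, #14, #26 — 3 (for-cause on #2, #13, #21 don't count).
Defence peremptories used: #6, #4 — 2 (for-cause on #18, #9, #13, #17, #17, #12, #20 don't count).
Remaining: (4 − 3) + (2 − 2) = 1.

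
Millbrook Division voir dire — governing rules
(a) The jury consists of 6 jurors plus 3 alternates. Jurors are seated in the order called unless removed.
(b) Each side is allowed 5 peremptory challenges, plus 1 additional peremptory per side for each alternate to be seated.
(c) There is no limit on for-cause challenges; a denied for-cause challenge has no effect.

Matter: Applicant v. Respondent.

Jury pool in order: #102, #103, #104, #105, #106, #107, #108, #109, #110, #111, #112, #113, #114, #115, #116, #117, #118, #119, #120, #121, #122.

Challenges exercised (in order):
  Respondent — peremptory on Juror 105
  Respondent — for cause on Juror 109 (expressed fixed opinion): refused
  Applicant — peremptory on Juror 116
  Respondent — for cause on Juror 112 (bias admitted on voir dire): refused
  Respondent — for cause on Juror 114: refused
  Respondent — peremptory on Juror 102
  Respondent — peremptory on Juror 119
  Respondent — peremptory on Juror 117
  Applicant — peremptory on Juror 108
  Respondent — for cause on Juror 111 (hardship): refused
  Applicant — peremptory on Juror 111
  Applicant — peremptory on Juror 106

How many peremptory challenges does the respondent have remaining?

4

Respondent allotment: 5 base + 1 × 3 alternates = 8.
Respondent peremptories used: #105, #102, #119, #117 — 4 (for-cause on #109, #112, #114, #111 don't count).
Remaining: 8 − 4 = 4.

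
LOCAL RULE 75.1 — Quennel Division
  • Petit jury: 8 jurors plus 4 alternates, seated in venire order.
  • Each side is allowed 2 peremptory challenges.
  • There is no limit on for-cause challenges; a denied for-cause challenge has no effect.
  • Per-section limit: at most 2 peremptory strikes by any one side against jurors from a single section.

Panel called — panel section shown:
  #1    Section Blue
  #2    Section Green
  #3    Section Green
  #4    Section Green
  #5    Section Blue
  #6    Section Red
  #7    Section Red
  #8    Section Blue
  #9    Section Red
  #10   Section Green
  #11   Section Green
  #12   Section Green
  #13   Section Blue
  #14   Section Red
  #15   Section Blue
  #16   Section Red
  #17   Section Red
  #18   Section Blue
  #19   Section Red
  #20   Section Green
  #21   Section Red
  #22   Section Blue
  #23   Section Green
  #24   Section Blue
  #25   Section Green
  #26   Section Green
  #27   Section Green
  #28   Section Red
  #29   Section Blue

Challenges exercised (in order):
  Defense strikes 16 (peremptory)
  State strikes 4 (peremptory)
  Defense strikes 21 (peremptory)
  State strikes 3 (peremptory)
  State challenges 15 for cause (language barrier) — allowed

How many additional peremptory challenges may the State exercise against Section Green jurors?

0

State peremptories so far: #4, #3 — 2 of 2 used, 0 left overall.
Against Section Green: #4, #3 — 2 used; per-section cap 2 leaves 0.
Binding limit: min(0, 0) = 0.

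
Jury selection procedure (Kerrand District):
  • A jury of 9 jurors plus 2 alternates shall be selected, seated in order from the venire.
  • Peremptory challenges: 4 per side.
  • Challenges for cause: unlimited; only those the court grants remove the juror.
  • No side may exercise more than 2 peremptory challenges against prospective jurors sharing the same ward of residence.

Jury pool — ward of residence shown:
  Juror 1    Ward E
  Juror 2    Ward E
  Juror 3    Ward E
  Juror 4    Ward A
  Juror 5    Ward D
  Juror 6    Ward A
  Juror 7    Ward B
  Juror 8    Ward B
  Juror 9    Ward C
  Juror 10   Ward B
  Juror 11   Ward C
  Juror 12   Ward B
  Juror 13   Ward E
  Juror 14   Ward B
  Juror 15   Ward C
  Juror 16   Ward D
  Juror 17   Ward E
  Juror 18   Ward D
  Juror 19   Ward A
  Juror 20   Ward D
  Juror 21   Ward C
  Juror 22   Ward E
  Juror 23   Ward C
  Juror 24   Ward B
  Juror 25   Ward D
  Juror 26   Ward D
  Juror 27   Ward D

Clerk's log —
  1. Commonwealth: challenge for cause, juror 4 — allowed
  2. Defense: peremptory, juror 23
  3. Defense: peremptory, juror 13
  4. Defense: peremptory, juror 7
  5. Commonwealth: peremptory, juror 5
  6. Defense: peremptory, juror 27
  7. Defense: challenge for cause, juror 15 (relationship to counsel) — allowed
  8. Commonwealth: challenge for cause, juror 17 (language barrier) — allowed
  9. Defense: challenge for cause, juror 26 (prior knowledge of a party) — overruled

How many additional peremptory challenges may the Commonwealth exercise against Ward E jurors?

Commonwealth peremptories so far: #5 — 1 of 4 used, 3 left overall.
Against Ward E: none yet — per-ward cap 2 leaves 2.
Binding limit: min(3, 2) = 2.

2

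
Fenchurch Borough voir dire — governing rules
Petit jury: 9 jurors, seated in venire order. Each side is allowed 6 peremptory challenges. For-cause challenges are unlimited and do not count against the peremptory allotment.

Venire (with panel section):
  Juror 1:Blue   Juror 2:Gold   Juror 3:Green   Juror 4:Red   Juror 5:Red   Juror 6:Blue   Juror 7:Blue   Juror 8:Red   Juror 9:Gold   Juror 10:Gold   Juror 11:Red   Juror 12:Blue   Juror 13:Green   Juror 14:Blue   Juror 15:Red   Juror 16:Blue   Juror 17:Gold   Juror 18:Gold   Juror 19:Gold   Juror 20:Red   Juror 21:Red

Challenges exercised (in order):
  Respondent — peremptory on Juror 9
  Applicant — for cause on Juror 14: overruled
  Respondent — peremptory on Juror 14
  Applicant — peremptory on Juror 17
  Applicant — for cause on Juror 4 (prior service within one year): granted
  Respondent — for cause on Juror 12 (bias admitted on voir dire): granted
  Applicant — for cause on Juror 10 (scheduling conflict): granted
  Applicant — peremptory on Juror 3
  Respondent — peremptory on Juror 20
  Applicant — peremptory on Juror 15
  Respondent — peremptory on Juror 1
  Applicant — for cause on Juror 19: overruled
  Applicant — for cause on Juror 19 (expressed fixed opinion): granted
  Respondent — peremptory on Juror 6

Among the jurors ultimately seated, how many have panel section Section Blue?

Removed: #1, #3, #4, #6, #9, #10, #12, #14, #15, #17, #19, #20.
Seated jurors 1–9: #2, #5, #7, #8, #11, #13, #16, #18, #21.
Of those, in Section Blue: #7, #16 → 2.

2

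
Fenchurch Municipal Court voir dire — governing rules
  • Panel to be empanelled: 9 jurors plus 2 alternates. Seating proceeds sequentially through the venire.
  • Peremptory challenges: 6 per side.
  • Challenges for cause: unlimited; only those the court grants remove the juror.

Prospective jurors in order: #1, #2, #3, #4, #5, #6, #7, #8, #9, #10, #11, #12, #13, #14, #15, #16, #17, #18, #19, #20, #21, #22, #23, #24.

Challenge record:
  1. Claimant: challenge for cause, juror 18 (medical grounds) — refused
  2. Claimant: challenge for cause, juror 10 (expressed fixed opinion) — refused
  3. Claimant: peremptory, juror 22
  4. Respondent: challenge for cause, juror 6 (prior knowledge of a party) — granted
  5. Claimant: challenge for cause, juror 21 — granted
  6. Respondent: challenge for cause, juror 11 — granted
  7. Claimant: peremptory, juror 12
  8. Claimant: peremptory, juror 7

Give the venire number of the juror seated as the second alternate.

Removed: #6, #7, #11, #12, #21, #22. (#10, #18 stay — for-cause denied.)
Filling seats in venire order through position 11: #1, #2, #3, #4, #5, #8, #9, #10, #13, #14, #15.
So alternate 2 is #15.

15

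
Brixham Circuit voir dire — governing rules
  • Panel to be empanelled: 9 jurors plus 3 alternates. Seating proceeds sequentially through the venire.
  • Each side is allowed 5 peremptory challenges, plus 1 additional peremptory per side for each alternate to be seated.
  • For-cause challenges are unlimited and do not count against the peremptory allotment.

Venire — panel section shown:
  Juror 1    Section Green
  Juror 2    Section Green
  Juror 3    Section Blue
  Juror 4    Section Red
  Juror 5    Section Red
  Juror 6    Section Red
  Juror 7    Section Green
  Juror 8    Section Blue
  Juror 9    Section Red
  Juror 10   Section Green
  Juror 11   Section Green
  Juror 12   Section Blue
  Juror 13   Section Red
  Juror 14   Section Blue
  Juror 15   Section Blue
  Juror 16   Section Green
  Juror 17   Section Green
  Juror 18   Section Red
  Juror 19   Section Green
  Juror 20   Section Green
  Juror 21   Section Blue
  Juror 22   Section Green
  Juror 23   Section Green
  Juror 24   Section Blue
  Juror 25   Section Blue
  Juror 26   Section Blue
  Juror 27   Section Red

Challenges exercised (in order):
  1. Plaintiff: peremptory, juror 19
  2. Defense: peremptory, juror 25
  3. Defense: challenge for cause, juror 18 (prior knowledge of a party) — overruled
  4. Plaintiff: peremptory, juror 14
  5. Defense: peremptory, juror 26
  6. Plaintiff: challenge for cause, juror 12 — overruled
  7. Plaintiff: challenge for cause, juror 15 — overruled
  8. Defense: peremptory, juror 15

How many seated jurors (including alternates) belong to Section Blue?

3

Removed: #14, #15, #19, #25, #26.
Seated (12 incl. alternates): #1, #2, #3, #4, #5, #6, #7, #8, #9, #10, #11, #12.
Of those, in Section Blue: #3, #8, #12 → 3.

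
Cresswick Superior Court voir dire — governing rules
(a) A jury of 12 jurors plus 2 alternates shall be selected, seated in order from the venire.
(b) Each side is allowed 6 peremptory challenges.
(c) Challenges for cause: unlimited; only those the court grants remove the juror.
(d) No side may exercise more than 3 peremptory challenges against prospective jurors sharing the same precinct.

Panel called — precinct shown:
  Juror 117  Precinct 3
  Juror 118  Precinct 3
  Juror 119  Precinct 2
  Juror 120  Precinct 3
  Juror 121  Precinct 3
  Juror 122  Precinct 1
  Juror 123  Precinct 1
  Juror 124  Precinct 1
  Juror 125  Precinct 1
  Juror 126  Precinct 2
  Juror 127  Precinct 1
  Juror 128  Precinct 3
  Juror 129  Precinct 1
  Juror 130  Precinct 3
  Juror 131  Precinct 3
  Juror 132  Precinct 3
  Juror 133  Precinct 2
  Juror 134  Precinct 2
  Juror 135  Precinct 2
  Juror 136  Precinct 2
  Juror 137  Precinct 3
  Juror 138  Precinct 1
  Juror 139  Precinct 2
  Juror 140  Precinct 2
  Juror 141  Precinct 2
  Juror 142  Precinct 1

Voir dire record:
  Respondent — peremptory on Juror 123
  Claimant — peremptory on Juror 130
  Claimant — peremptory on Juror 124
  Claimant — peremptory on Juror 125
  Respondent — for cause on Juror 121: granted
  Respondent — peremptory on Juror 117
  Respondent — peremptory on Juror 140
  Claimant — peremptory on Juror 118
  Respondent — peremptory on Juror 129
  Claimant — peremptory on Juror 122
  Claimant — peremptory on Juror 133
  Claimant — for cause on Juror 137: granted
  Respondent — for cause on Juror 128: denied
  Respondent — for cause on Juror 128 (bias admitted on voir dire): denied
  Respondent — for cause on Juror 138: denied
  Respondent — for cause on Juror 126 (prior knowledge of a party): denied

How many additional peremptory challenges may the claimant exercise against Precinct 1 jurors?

0

Claimant peremptories so far: #130, #124, #125, #118, #122, #133 — 6 of 6 used, 0 left overall.
Against Precinct 1: #124, #125, #122 — 3 used; per-precinct cap 3 leaves 0.
Binding limit: min(0, 0) = 0.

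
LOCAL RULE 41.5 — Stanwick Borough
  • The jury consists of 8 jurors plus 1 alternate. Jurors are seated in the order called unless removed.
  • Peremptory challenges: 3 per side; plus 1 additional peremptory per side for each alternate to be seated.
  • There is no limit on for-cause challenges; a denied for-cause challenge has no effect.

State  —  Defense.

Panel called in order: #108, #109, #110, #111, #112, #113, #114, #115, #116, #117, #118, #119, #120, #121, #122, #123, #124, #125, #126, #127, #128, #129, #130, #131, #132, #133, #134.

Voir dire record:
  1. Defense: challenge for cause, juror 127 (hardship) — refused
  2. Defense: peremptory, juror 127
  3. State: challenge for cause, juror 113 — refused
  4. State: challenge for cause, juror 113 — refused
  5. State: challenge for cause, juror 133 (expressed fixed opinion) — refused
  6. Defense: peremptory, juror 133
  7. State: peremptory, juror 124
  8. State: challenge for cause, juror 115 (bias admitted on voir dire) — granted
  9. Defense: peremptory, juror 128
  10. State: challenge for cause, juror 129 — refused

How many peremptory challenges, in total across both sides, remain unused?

4

State allotment: 3 base + 1 × 1 alternate = 4. Defense allotment: 3 base + 1 × 1 alternate = 4.
State peremptories used: #124 — 1 (for-cause on #113, #113, #133, #115, #129 don't count).
Defense peremptories used: #127, #133, #128 — 3 (the for-cause on #127 doesn't count).
Remaining: (4 − 1) + (4 − 3) = 4.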